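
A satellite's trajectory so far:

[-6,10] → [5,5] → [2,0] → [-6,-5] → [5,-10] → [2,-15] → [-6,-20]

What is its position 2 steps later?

[2,-30]

First: cycles through -6, 5, 2 every 3 steps. Step 8 lands at position 2 of the cycle → 2.
Second: linear, -5 per step → -30 at step 8.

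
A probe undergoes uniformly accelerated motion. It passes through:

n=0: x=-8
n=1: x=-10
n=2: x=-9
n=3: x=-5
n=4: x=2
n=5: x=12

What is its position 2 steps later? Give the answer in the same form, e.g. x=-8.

x=41

Successive displacements: -2, +1, +4, +7, +10 — each changes by +3.
step 6: 12 + 13 → x=25
step 7: 25 + 16 → x=41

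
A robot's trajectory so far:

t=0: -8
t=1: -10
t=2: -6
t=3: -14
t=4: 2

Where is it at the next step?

Consecutive displacements -2, +4, -8, +16 scale by a factor of -2 each step.
step 5: 2 − 32 → -30

-30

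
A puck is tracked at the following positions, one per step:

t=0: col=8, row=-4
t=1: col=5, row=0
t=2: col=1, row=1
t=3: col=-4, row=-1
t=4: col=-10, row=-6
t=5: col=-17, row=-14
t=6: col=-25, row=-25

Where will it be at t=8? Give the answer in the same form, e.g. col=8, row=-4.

col=-44, row=-56

First differences are (-3, +4), (-4, +1), (-5, -2), (-6, -5), (-7, -8), (-8, -11); their common second difference is (-1, -3) (constant acceleration).
step 7: col=-25, row=-25 + (-9, -14) → col=-34, row=-39
step 8: col=-34, row=-39 + (-10, -17) → col=-44, row=-56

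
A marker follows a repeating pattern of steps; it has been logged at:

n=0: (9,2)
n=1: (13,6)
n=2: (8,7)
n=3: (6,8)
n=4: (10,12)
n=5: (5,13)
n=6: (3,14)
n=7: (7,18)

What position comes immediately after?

Differencing gives (+4,+4), (-5,+1), (-2,+1), (+4,+4), (-5,+1), (-2,+1), (+4,+4). This is the pattern (+4,+4), (-5,+1), (-2,+1) repeated.
step 8: apply (-5,+1) → (2,19)

(2,19)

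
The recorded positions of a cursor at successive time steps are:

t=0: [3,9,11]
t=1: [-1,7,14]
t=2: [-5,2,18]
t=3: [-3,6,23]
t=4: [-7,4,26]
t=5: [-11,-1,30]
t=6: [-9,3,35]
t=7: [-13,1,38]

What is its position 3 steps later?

[-19,-2,50]

Differencing gives [-4,-2,+3], [-4,-5,+4], [+2,+4,+5], [-4,-2,+3], [-4,-5,+4], [+2,+4,+5], [-4,-2,+3]. This is the pattern [-4,-2,+3], [-4,-5,+4], [+2,+4,+5] repeated.
step 8: apply [-4,-5,+4] → [-17,-4,42]
step 9: apply [+2,+4,+5] → [-15,0,47]
step 10: apply [-4,-2,+3] → [-19,-2,50]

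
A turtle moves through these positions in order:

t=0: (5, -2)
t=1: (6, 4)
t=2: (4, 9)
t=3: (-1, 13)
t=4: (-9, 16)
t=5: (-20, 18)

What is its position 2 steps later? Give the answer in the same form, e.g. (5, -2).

First differences are (+1, +6), (-2, +5), (-5, +4), (-8, +3), (-11, +2); their common second difference is (-3, -1) (constant acceleration).
step 6: (-20, 18) + (-14, +1) → (-34, 19)
step 7: (-34, 19) + (-17, +0) → (-51, 19)

(-51, 19)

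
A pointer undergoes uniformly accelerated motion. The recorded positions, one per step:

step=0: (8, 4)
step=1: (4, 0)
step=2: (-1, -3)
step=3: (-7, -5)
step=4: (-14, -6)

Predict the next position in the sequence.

Taking differences between consecutive positions: (-4, -4), (-5, -3), (-6, -2), (-7, -1). These grow by (-1, +1) each step.
step 5: (-14, -6) + (-8, +0) → (-22, -6)

(-22, -6)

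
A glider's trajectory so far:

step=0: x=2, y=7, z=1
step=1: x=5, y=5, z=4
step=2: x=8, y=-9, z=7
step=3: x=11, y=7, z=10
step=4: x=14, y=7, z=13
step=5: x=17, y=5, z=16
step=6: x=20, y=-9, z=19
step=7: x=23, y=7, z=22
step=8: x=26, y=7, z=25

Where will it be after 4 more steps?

x=38, y=7, z=37

X: linear, +3 per step → 38 at step 12.
Y: cycles through 7, 5, -9, 7 every 4 steps. Step 12 lands at position 0 of the cycle → 7.
Z: linear, +3 per step → 37 at step 12.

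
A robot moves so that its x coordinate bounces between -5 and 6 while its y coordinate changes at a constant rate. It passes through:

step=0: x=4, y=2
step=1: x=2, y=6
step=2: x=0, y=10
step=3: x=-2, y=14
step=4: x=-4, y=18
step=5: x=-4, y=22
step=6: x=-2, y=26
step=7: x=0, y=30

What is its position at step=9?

The x coordinate reflects between -5 and 6, moving 2 per step.
  step 8: 0 → 2
  step 9: 2 → 4
The y coordinate changes by +4 each step: at step 9 it is 38.

x=4, y=38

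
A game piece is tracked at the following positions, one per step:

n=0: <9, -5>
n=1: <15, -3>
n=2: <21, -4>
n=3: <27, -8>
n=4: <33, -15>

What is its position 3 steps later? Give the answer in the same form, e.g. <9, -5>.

<51, -54>

First differences are <+6, +2>, <+6, -1>, <+6, -4>, <+6, -7>; their common second difference is <+0, -3> (constant acceleration).
step 5: <33, -15> + <+6, -10> → <39, -25>
step 6: <39, -25> + <+6, -13> → <45, -38>
step 7: <45, -38> + <+6, -16> → <51, -54>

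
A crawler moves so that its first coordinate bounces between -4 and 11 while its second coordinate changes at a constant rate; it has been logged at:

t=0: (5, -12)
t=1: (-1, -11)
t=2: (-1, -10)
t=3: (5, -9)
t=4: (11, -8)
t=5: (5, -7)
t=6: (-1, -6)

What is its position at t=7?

The first coordinate travels 6 per step and bounces off the walls at -4 and 11.
  step 7: -1 → -1
The second coordinate changes by +1 each step: at step 7 it is -5.

(-1, -5)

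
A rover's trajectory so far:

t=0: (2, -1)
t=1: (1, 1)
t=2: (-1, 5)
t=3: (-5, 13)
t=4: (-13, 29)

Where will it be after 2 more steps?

(-61, 125)

Consecutive displacements (-1, +2), (-2, +4), (-4, +8), (-8, +16) scale by a factor of 2 each step.
step 5: (-13, 29) + (-16, +32) → (-29, 61)
step 6: (-29, 61) + (-32, +64) → (-61, 125)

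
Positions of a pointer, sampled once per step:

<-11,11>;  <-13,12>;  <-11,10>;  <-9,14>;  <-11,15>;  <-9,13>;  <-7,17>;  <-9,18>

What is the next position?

Step-to-step displacements: <-2,+1>, <+2,-2>, <+2,+4>, <-2,+1>, <+2,-2>, <+2,+4>, <-2,+1> — a repeating cycle of length 3.
step 8: apply <+2,-2> → <-7,16>

<-7,16>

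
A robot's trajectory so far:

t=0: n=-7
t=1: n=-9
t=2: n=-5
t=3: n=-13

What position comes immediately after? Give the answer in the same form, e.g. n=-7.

The jumps are -2, +4, -8 — a geometric progression with ratio -2.
step 4: -13 + 16 → n=3

n=3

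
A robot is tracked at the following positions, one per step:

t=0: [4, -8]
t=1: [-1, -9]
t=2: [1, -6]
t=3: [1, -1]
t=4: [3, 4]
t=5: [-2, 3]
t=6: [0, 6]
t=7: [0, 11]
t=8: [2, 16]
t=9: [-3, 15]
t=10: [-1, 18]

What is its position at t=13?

Differencing gives [-5, -1], [+2, +3], [+0, +5], [+2, +5], [-5, -1], [+2, +3], [+0, +5], [+2, +5], [-5, -1], [+2, +3]. This is the pattern [-5, -1], [+2, +3], [+0, +5], [+2, +5] repeated.
step 11: apply [+0, +5] → [-1, 23]
step 12: apply [+2, +5] → [1, 28]
step 13: apply [-5, -1] → [-4, 27]

[-4, 27]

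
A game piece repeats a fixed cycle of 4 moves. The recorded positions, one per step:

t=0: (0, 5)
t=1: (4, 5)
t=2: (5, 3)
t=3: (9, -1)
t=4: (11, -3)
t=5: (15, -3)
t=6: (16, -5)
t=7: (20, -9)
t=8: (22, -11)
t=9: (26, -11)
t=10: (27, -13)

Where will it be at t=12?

The moves between consecutive positions are (+4, +0), (+1, -2), (+4, -4), (+2, -2), (+4, +0), (+1, -2), (+4, -4), (+2, -2), (+4, +0), (+1, -2); they repeat the 4-cycle [(+4, +0), (+1, -2), (+4, -4), (+2, -2)].
step 11: apply (+4, -4) → (31, -17)
step 12: apply (+2, -2) → (33, -19)

(33, -19)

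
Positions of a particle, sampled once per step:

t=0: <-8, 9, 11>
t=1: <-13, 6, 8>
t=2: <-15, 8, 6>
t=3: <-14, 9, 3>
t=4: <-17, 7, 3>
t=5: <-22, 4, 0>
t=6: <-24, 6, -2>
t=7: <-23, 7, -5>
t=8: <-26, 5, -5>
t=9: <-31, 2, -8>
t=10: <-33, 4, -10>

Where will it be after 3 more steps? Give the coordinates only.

<-40, 0, -16>

Step-to-step displacements: <-5, -3, -3>, <-2, +2, -2>, <+1, +1, -3>, <-3, -2, +0>, <-5, -3, -3>, <-2, +2, -2>, <+1, +1, -3>, <-3, -2, +0>, <-5, -3, -3>, <-2, +2, -2> — a repeating cycle of length 4.
step 11: apply <+1, +1, -3> → <-32, 5, -13>
step 12: apply <-3, -2, +0> → <-35, 3, -13>
step 13: apply <-5, -3, -3> → <-40, 0, -16>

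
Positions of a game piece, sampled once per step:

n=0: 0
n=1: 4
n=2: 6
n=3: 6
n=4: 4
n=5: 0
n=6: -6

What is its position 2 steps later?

Taking differences between consecutive positions: +4, +2, +0, -2, -4, -6. These grow by -2 each step.
step 7: -6 − 8 → -14
step 8: -14 − 10 → -24

-24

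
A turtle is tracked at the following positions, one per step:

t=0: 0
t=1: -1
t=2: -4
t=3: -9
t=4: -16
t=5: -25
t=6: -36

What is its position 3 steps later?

-81

First differences are -1, -3, -5, -7, -9, -11; their common second difference is -2 (constant acceleration).
step 7: -36 − 13 → -49
step 8: -49 − 15 → -64
step 9: -64 − 17 → -81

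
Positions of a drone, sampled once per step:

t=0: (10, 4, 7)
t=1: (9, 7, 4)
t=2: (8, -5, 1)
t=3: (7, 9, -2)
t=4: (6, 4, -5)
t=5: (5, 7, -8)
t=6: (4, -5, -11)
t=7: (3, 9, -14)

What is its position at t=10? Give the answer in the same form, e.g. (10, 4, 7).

(0, -5, -23)

The first coordinate changes by -1 each step, so at step 10 it is 10 + 10·(-1) = 0.
The second coordinate repeats the cycle [4, 7, -5, 9] with period 4; step 10 mod 4 = 2, giving -5.
The third coordinate changes by -3 each step, so at step 10 it is 7 + 10·(-3) = -23.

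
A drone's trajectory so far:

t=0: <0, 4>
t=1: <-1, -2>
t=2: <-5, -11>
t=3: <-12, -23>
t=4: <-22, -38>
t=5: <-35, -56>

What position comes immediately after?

Taking differences between consecutive positions: <-1, -6>, <-4, -9>, <-7, -12>, <-10, -15>, <-13, -18>. These grow by <-3, -3> each step.
step 6: <-35, -56> + <-16, -21> → <-51, -77>

<-51, -77>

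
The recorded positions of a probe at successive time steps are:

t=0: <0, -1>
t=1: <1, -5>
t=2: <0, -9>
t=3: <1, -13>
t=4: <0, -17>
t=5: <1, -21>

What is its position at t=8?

<0, -33>

First: cycles through 0, 1 every 2 steps. Step 8 lands at position 0 of the cycle → 0.
Second: linear, -4 per step → -33 at step 8.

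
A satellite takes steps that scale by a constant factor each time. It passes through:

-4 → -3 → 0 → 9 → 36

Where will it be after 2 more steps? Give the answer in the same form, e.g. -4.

360

Consecutive displacements +1, +3, +9, +27 scale by a factor of 3 each step.
step 5: 36 + 81 → 117
step 6: 117 + 243 → 360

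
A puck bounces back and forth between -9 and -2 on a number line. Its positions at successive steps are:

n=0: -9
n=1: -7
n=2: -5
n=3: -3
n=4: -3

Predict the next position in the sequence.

-5

The value travels 2 per step and bounces off the walls at -9 and -2.
  step 5: -3 → -5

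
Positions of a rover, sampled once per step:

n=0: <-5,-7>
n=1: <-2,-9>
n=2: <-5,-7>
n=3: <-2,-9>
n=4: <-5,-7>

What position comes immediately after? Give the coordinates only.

The jumps are <+3,-2>, <-3,+2>, <+3,-2>, <-3,+2> — a geometric progression with ratio -1.
step 5: <-5,-7> + <+3,-2> → <-2,-9>

<-2,-9>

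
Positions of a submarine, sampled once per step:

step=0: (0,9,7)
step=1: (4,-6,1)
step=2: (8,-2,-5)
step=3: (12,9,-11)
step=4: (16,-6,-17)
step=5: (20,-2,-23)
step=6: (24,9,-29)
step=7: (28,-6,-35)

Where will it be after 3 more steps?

First: linear, +4 per step → 40 at step 10.
Second: cycles through 9, -6, -2 every 3 steps. Step 10 lands at position 1 of the cycle → -6.
Third: linear, -6 per step → -53 at step 10.

(40,-6,-53)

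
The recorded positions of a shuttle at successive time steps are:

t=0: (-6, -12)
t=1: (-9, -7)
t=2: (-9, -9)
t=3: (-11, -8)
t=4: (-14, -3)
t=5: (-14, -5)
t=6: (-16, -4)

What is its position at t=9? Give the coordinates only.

(-21, 0)

Differencing gives (-3, +5), (+0, -2), (-2, +1), (-3, +5), (+0, -2), (-2, +1). This is the pattern (-3, +5), (+0, -2), (-2, +1) repeated.
step 7: apply (-3, +5) → (-19, 1)
step 8: apply (+0, -2) → (-19, -1)
step 9: apply (-2, +1) → (-21, 0)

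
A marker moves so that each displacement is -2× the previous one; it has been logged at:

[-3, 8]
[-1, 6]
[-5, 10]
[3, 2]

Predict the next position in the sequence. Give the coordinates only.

[-13, 18]

The jumps are [+2, -2], [-4, +4], [+8, -8] — a geometric progression with ratio -2.
step 4: [3, 2] + [-16, +16] → [-13, 18]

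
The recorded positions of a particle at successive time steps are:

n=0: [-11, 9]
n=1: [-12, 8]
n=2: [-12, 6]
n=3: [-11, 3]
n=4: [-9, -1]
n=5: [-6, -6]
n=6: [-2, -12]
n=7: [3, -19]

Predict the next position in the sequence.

Taking differences between consecutive positions: [-1, -1], [+0, -2], [+1, -3], [+2, -4], [+3, -5], [+4, -6], [+5, -7]. These grow by [+1, -1] each step.
step 8: [3, -19] + [+6, -8] → [9, -27]

[9, -27]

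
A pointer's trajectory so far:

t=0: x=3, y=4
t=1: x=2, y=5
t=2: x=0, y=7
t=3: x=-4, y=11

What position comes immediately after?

x=-12, y=19

The jumps are (-1, +1), (-2, +2), (-4, +4) — a geometric progression with ratio 2.
step 4: x=-4, y=11 + (-8, +8) → x=-12, y=19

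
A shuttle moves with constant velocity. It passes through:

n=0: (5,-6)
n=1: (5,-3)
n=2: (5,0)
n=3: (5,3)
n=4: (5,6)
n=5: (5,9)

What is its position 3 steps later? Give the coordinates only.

(5,18)

Constant displacement of (+0,+3) per step.
step 6: (5,9) + (+0,+3) → (5,12)
step 7: (5,12) + (+0,+3) → (5,15)
step 8: (5,15) + (+0,+3) → (5,18)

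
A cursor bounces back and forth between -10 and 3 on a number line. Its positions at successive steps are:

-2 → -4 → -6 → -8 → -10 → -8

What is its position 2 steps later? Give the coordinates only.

The value travels 2 per step and bounces off the walls at -10 and 3.
  step 6: -8 → -6
  step 7: -6 → -4

-4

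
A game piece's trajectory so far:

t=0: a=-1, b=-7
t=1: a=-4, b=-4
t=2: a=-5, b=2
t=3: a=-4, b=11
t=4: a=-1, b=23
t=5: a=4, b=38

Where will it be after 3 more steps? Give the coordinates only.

a=31, b=101

Taking differences between consecutive positions: (-3, +3), (-1, +6), (+1, +9), (+3, +12), (+5, +15). These grow by (+2, +3) each step.
step 6: a=4, b=38 + (+7, +18) → a=11, b=56
step 7: a=11, b=56 + (+9, +21) → a=20, b=77
step 8: a=20, b=77 + (+11, +24) → a=31, b=101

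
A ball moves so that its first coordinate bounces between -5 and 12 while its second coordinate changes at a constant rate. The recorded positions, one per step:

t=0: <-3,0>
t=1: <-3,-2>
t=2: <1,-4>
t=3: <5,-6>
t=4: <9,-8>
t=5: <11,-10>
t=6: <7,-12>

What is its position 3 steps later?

<-5,-18>

The first coordinate reflects between -5 and 12, moving 4 per step.
  step 7: 7 → 3
  step 8: 3 → -1
  step 9: -1 → -5
The second coordinate changes by -2 each step: at step 9 it is -18.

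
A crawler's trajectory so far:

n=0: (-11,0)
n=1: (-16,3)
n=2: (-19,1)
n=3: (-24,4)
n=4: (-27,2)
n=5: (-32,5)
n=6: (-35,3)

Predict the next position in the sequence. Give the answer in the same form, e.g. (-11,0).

Step-to-step displacements: (-5,+3), (-3,-2), (-5,+3), (-3,-2), (-5,+3), (-3,-2) — a repeating cycle of length 2.
step 7: apply (-5,+3) → (-40,6)

(-40,6)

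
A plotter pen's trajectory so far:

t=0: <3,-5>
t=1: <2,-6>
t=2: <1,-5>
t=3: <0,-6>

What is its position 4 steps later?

<-4,-6>

First: linear, -1 per step → -4 at step 7.
Second: cycles through -5, -6 every 2 steps. Step 7 lands at position 1 of the cycle → -6.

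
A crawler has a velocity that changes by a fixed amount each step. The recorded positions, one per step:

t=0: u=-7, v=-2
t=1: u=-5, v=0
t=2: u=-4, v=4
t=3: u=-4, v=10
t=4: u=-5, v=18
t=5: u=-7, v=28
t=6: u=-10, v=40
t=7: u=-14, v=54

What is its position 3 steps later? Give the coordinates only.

u=-32, v=108

Successive displacements: (+2, +2), (+1, +4), (+0, +6), (-1, +8), (-2, +10), (-3, +12), (-4, +14) — each changes by (-1, +2).
step 8: u=-14, v=54 + (-5, +16) → u=-19, v=70
step 9: u=-19, v=70 + (-6, +18) → u=-25, v=88
step 10: u=-25, v=88 + (-7, +20) → u=-32, v=108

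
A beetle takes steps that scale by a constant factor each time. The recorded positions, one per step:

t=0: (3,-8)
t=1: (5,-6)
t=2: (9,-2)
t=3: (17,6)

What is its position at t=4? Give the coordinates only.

Consecutive displacements (+2,+2), (+4,+4), (+8,+8) scale by a factor of 2 each step.
step 4: (17,6) + (+16,+16) → (33,22)

(33,22)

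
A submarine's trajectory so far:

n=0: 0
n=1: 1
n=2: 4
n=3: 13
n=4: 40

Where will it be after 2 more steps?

Consecutive displacements +1, +3, +9, +27 scale by a factor of 3 each step.
step 5: 40 + 81 → 121
step 6: 121 + 243 → 364

364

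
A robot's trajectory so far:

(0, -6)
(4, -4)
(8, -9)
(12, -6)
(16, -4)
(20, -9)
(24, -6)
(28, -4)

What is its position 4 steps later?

The first coordinate changes by +4 each step, so at step 11 it is 0 + 11·(4) = 44.
The second coordinate repeats the cycle [-6, -4, -9] with period 3; step 11 mod 3 = 2, giving -9.

(44, -9)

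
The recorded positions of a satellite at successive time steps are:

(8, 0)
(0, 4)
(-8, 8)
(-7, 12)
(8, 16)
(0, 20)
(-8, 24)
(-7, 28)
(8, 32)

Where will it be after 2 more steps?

The first coordinate repeats the cycle [8, 0, -8, -7] with period 4; step 10 mod 4 = 2, giving -8.
The second coordinate changes by +4 each step, so at step 10 it is 0 + 10·(4) = 40.

(-8, 40)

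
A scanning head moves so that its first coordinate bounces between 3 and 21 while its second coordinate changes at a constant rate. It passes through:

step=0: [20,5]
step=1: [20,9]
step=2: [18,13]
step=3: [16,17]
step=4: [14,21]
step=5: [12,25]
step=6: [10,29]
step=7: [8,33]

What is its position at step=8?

[6,37]

The first coordinate travels 2 per step and bounces off the walls at 3 and 21.
  step 8: 8 → 6
The second coordinate changes by +4 each step: at step 8 it is 37.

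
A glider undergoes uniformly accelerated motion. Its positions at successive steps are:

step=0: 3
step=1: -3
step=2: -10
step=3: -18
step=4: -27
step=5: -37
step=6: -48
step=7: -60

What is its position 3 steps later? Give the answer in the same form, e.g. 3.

-102

Successive displacements: -6, -7, -8, -9, -10, -11, -12 — each changes by -1.
step 8: -60 − 13 → -73
step 9: -73 − 14 → -87
step 10: -87 − 15 → -102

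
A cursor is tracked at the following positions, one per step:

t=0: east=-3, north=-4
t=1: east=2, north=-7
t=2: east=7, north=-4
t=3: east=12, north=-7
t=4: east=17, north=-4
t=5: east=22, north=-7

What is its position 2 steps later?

The east coordinate changes by +5 each step, so at step 7 it is -3 + 7·(5) = 32.
The north coordinate repeats the cycle [-4, -7] with period 2; step 7 mod 2 = 1, giving -7.

east=32, north=-7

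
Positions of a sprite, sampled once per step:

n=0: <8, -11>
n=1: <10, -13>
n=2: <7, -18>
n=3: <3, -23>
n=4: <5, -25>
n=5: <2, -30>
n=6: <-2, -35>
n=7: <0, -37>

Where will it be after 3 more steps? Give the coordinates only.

<-5, -49>

Step-to-step displacements: <+2, -2>, <-3, -5>, <-4, -5>, <+2, -2>, <-3, -5>, <-4, -5>, <+2, -2> — a repeating cycle of length 3.
step 8: apply <-3, -5> → <-3, -42>
step 9: apply <-4, -5> → <-7, -47>
step 10: apply <+2, -2> → <-5, -49>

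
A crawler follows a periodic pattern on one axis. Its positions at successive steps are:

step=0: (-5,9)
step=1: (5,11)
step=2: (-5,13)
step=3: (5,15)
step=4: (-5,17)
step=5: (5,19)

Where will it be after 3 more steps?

The first coordinate repeats the cycle [-5, 5] with period 2; step 8 mod 2 = 0, giving -5.
The second coordinate changes by +2 each step, so at step 8 it is 9 + 8·(2) = 25.

(-5,25)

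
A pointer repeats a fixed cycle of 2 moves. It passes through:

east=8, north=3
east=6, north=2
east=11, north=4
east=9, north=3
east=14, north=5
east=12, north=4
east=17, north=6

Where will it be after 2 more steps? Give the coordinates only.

Step-to-step displacements: (-2, -1), (+5, +2), (-2, -1), (+5, +2), (-2, -1), (+5, +2) — a repeating cycle of length 2.
step 7: apply (-2, -1) → east=15, north=5
step 8: apply (+5, +2) → east=20, north=7

east=20, north=7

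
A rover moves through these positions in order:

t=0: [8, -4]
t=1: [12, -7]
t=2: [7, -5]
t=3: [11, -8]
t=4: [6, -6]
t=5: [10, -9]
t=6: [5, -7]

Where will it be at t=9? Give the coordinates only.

[8, -11]

Differencing gives [+4, -3], [-5, +2], [+4, -3], [-5, +2], [+4, -3], [-5, +2]. This is the pattern [+4, -3], [-5, +2] repeated.
step 7: apply [+4, -3] → [9, -10]
step 8: apply [-5, +2] → [4, -8]
step 9: apply [+4, -3] → [8, -11]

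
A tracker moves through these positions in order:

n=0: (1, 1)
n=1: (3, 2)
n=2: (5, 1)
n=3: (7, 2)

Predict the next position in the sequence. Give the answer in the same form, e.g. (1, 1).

(9, 1)

First: linear, +2 per step → 9 at step 4.
Second: cycles through 1, 2 every 2 steps. Step 4 lands at position 0 of the cycle → 1.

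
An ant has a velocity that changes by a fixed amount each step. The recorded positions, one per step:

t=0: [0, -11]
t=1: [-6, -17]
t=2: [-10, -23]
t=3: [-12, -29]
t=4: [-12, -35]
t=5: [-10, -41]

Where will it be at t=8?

Taking differences between consecutive positions: [-6, -6], [-4, -6], [-2, -6], [+0, -6], [+2, -6]. These grow by [+2, +0] each step.
step 6: [-10, -41] + [+4, -6] → [-6, -47]
step 7: [-6, -47] + [+6, -6] → [0, -53]
step 8: [0, -53] + [+8, -6] → [8, -59]

[8, -59]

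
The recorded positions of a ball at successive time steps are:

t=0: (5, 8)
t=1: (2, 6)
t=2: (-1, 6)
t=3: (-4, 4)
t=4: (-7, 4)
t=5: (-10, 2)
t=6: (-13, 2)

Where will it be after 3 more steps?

(-22, -2)

Differencing gives (-3, -2), (-3, +0), (-3, -2), (-3, +0), (-3, -2), (-3, +0). This is the pattern (-3, -2), (-3, +0) repeated.
step 7: apply (-3, -2) → (-16, 0)
step 8: apply (-3, +0) → (-19, 0)
step 9: apply (-3, -2) → (-22, -2)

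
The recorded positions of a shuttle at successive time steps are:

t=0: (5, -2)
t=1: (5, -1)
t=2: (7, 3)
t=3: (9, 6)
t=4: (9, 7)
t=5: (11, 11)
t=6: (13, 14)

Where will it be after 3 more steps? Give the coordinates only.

(17, 22)

Step-to-step displacements: (+0, +1), (+2, +4), (+2, +3), (+0, +1), (+2, +4), (+2, +3) — a repeating cycle of length 3.
step 7: apply (+0, +1) → (13, 15)
step 8: apply (+2, +4) → (15, 19)
step 9: apply (+2, +3) → (17, 22)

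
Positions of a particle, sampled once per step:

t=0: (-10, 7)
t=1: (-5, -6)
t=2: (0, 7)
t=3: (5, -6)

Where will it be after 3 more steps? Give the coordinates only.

First: linear, +5 per step → 20 at step 6.
Second: cycles through 7, -6 every 2 steps. Step 6 lands at position 0 of the cycle → 7.

(20, 7)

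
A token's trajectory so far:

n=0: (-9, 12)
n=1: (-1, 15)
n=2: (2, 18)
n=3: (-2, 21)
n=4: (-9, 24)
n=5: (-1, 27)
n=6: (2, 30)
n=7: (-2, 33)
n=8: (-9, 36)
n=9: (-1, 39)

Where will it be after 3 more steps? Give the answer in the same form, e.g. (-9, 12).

(-9, 48)

First: cycles through -9, -1, 2, -2 every 4 steps. Step 12 lands at position 0 of the cycle → -9.
Second: linear, +3 per step → 48 at step 12.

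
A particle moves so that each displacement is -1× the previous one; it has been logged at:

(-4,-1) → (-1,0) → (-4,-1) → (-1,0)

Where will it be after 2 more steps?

The jumps are (+3,+1), (-3,-1), (+3,+1) — a geometric progression with ratio -1.
step 4: (-1,0) + (-3,-1) → (-4,-1)
step 5: (-4,-1) + (+3,+1) → (-1,0)

(-1,0)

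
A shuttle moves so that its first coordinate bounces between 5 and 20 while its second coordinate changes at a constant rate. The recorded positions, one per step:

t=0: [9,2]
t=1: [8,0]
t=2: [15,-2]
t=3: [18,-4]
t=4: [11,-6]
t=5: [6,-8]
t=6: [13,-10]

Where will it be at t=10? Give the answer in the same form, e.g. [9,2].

[11,-18]

The first coordinate reflects between 5 and 20, moving 7 per step.
  step 7: 13 → 20
  step 8: 20 → 13
  step 9: 13 → 6
  step 10: 6 → 11
The second coordinate changes by -2 each step: at step 10 it is -18.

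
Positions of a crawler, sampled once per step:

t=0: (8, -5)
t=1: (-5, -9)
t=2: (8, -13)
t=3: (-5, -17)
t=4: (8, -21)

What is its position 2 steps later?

(8, -29)

The first coordinate repeats the cycle [8, -5] with period 2; step 6 mod 2 = 0, giving 8.
The second coordinate changes by -4 each step, so at step 6 it is -5 + 6·(-4) = -29.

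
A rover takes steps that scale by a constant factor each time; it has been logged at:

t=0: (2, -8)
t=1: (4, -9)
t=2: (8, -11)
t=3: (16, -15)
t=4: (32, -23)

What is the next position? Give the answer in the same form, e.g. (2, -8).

The jumps are (+2, -1), (+4, -2), (+8, -4), (+16, -8) — a geometric progression with ratio 2.
step 5: (32, -23) + (+32, -16) → (64, -39)

(64, -39)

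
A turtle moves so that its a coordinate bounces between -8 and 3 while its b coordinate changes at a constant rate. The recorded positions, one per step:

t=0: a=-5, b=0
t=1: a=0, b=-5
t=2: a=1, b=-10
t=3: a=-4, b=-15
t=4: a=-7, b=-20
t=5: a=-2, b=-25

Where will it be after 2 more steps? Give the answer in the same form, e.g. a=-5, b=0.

a=-2, b=-35

The a coordinate travels 5 per step and bounces off the walls at -8 and 3.
  step 6: -2 → 3
  step 7: 3 → -2
The b coordinate changes by -5 each step: at step 7 it is -35.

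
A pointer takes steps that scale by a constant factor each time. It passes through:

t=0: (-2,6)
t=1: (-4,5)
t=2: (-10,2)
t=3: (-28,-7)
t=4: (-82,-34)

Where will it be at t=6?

(-730,-358)

The jumps are (-2,-1), (-6,-3), (-18,-9), (-54,-27) — a geometric progression with ratio 3.
step 5: (-82,-34) + (-162,-81) → (-244,-115)
step 6: (-244,-115) + (-486,-243) → (-730,-358)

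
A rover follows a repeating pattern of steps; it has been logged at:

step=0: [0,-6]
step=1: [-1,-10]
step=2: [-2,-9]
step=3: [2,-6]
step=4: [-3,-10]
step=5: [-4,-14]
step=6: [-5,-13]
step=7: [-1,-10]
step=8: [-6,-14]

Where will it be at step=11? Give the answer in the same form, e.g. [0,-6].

Step-to-step displacements: [-1,-4], [-1,+1], [+4,+3], [-5,-4], [-1,-4], [-1,+1], [+4,+3], [-5,-4] — a repeating cycle of length 4.
step 9: apply [-1,-4] → [-7,-18]
step 10: apply [-1,+1] → [-8,-17]
step 11: apply [+4,+3] → [-4,-14]

[-4,-14]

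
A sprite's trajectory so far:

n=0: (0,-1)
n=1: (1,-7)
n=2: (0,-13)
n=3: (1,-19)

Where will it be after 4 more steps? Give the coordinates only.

(1,-43)

First: cycles through 0, 1 every 2 steps. Step 7 lands at position 1 of the cycle → 1.
Second: linear, -6 per step → -43 at step 7.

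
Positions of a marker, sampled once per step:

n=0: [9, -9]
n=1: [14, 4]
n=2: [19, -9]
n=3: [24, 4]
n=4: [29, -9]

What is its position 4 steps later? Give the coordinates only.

The first coordinate changes by +5 each step, so at step 8 it is 9 + 8·(5) = 49.
The second coordinate repeats the cycle [-9, 4] with period 2; step 8 mod 2 = 0, giving -9.

[49, -9]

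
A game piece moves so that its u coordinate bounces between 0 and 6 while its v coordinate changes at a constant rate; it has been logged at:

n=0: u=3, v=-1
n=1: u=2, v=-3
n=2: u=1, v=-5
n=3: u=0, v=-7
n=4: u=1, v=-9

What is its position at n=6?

u=3, v=-13

The u coordinate travels 1 per step and bounces off the walls at 0 and 6.
  step 5: 1 → 2
  step 6: 2 → 3
The v coordinate changes by -2 each step: at step 6 it is -13.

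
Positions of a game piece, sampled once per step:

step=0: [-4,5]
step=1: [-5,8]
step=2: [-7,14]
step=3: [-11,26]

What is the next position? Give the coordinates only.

[-19,50]

Step-to-step displacements: [-1,+3], [-2,+6], [-4,+12]; each is 2× the previous.
step 4: [-11,26] + [-8,+24] → [-19,50]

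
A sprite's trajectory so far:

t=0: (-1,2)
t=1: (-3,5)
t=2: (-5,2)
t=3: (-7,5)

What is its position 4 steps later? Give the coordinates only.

The first coordinate changes by -2 each step, so at step 7 it is -1 + 7·(-2) = -15.
The second coordinate repeats the cycle [2, 5] with period 2; step 7 mod 2 = 1, giving 5.

(-15,5)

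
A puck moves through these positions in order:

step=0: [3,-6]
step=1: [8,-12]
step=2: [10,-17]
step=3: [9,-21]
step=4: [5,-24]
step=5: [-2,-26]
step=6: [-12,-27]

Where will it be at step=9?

First differences are [+5,-6], [+2,-5], [-1,-4], [-4,-3], [-7,-2], [-10,-1]; their common second difference is [-3,+1] (constant acceleration).
step 7: [-12,-27] + [-13,+0] → [-25,-27]
step 8: [-25,-27] + [-16,+1] → [-41,-26]
step 9: [-41,-26] + [-19,+2] → [-60,-24]

[-60,-24]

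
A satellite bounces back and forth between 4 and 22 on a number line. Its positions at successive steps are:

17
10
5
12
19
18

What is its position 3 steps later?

The value travels 7 per step and bounces off the walls at 4 and 22.
  step 6: 18 → 11
  step 7: 11 → 4
  step 8: 4 → 11

11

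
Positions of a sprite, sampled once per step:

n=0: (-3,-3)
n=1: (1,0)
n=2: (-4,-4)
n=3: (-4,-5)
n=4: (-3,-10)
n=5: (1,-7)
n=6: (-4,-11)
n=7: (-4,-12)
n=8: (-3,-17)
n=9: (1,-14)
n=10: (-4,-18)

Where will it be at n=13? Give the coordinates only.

Step-to-step displacements: (+4,+3), (-5,-4), (+0,-1), (+1,-5), (+4,+3), (-5,-4), (+0,-1), (+1,-5), (+4,+3), (-5,-4) — a repeating cycle of length 4.
step 11: apply (+0,-1) → (-4,-19)
step 12: apply (+1,-5) → (-3,-24)
step 13: apply (+4,+3) → (1,-21)

(1,-21)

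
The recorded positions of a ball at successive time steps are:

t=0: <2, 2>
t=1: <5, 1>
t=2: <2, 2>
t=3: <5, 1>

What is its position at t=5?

<5, 1>

Consecutive displacements <+3, -1>, <-3, +1>, <+3, -1> scale by a factor of -1 each step.
step 4: <5, 1> + <-3, +1> → <2, 2>
step 5: <2, 2> + <+3, -1> → <5, 1>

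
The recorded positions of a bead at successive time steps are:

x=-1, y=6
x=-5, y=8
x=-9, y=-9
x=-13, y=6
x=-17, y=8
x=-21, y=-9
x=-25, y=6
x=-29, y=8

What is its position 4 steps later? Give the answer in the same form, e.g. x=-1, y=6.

x=-45, y=-9

X: linear, -4 per step → -45 at step 11.
Y: cycles through 6, 8, -9 every 3 steps. Step 11 lands at position 2 of the cycle → -9.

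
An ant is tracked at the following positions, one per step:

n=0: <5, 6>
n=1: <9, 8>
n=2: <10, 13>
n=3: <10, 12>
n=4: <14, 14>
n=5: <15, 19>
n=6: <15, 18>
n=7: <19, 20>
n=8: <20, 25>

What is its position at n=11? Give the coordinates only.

<25, 31>

Step-to-step displacements: <+4, +2>, <+1, +5>, <+0, -1>, <+4, +2>, <+1, +5>, <+0, -1>, <+4, +2>, <+1, +5> — a repeating cycle of length 3.
step 9: apply <+0, -1> → <20, 24>
step 10: apply <+4, +2> → <24, 26>
step 11: apply <+1, +5> → <25, 31>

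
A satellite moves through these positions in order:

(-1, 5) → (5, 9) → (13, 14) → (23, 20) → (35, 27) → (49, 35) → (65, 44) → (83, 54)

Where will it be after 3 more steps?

(149, 90)

Taking differences between consecutive positions: (+6, +4), (+8, +5), (+10, +6), (+12, +7), (+14, +8), (+16, +9), (+18, +10). These grow by (+2, +1) each step.
step 8: (83, 54) + (+20, +11) → (103, 65)
step 9: (103, 65) + (+22, +12) → (125, 77)
step 10: (125, 77) + (+24, +13) → (149, 90)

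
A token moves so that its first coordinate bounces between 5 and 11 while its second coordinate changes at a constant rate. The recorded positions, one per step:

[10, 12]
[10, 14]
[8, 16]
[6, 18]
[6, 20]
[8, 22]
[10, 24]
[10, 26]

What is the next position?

The first coordinate travels 2 per step and bounces off the walls at 5 and 11.
  step 8: 10 → 8
The second coordinate changes by +2 each step: at step 8 it is 28.

[8, 28]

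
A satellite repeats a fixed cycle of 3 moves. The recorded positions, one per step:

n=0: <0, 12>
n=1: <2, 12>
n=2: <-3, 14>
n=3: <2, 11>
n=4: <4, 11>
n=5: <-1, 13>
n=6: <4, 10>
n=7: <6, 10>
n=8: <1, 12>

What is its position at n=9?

<6, 9>

Step-to-step displacements: <+2, +0>, <-5, +2>, <+5, -3>, <+2, +0>, <-5, +2>, <+5, -3>, <+2, +0>, <-5, +2> — a repeating cycle of length 3.
step 9: apply <+5, -3> → <6, 9>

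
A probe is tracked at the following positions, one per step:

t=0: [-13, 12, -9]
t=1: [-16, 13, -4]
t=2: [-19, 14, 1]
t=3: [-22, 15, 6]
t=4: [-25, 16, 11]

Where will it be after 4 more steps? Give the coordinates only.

The position changes by [-3, +1, +5] every step.
step 5: [-25, 16, 11] + [-3, +1, +5] → [-28, 17, 16]
step 6: [-28, 17, 16] + [-3, +1, +5] → [-31, 18, 21]
step 7: [-31, 18, 21] + [-3, +1, +5] → [-34, 19, 26]
step 8: [-34, 19, 26] + [-3, +1, +5] → [-37, 20, 31]

[-37, 20, 31]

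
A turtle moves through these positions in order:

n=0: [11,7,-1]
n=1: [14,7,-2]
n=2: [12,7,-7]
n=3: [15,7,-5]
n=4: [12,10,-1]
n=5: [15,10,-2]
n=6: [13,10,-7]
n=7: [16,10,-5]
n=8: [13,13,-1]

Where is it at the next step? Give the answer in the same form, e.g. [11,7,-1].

[16,13,-2]

Step-to-step displacements: [+3,+0,-1], [-2,+0,-5], [+3,+0,+2], [-3,+3,+4], [+3,+0,-1], [-2,+0,-5], [+3,+0,+2], [-3,+3,+4] — a repeating cycle of length 4.
step 9: apply [+3,+0,-1] → [16,13,-2]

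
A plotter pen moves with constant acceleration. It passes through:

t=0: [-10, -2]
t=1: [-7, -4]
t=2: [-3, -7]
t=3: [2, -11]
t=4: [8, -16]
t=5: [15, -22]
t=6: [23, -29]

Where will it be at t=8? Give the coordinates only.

Successive displacements: [+3, -2], [+4, -3], [+5, -4], [+6, -5], [+7, -6], [+8, -7] — each changes by [+1, -1].
step 7: [23, -29] + [+9, -8] → [32, -37]
step 8: [32, -37] + [+10, -9] → [42, -46]

[42, -46]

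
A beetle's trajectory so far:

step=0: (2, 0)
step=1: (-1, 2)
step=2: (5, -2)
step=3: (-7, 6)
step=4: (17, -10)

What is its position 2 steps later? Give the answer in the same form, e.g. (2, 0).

Consecutive displacements (-3, +2), (+6, -4), (-12, +8), (+24, -16) scale by a factor of -2 each step.
step 5: (17, -10) + (-48, +32) → (-31, 22)
step 6: (-31, 22) + (+96, -64) → (65, -42)

(65, -42)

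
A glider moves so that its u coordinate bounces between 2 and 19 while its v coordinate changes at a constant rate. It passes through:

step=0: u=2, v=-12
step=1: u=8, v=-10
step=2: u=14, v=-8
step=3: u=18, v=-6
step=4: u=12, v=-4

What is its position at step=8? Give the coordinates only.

The u coordinate reflects between 2 and 19, moving 6 per step.
  step 5: 12 → 6
  step 6: 6 → 4
  step 7: 4 → 10
  step 8: 10 → 16
The v coordinate changes by +2 each step: at step 8 it is 4.

u=16, v=4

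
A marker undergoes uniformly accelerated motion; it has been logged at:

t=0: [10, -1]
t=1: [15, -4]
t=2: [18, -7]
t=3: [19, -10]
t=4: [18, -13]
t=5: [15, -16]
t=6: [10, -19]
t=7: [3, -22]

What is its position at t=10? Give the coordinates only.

[-30, -31]

First differences are [+5, -3], [+3, -3], [+1, -3], [-1, -3], [-3, -3], [-5, -3], [-7, -3]; their common second difference is [-2, +0] (constant acceleration).
step 8: [3, -22] + [-9, -3] → [-6, -25]
step 9: [-6, -25] + [-11, -3] → [-17, -28]
step 10: [-17, -28] + [-13, -3] → [-30, -31]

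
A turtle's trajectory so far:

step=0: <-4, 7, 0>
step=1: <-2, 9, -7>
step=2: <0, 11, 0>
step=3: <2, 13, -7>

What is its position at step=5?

<6, 17, -7>

First: linear, +2 per step → 6 at step 5.
Second: linear, +2 per step → 17 at step 5.
Third: cycles through 0, -7 every 2 steps. Step 5 lands at position 1 of the cycle → -7.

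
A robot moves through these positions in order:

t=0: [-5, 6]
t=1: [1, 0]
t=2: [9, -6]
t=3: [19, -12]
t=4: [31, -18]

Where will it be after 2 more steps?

Taking differences between consecutive positions: [+6, -6], [+8, -6], [+10, -6], [+12, -6]. These grow by [+2, +0] each step.
step 5: [31, -18] + [+14, -6] → [45, -24]
step 6: [45, -24] + [+16, -6] → [61, -30]

[61, -30]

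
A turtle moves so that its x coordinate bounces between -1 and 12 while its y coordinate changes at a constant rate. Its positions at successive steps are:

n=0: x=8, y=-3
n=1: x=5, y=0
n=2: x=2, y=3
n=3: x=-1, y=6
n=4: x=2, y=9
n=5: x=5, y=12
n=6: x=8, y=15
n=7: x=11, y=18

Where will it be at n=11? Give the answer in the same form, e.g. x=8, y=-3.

x=1, y=30

The x coordinate reflects between -1 and 12, moving 3 per step.
  step 8: 11 → 10
  step 9: 10 → 7
  step 10: 7 → 4
  step 11: 4 → 1
The y coordinate changes by +3 each step: at step 11 it is 30.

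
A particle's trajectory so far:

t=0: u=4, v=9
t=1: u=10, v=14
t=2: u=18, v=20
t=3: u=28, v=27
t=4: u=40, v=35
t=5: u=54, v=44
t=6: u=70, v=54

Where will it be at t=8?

First differences are (+6, +5), (+8, +6), (+10, +7), (+12, +8), (+14, +9), (+16, +10); their common second difference is (+2, +1) (constant acceleration).
step 7: u=70, v=54 + (+18, +11) → u=88, v=65
step 8: u=88, v=65 + (+20, +12) → u=108, v=77

u=108, v=77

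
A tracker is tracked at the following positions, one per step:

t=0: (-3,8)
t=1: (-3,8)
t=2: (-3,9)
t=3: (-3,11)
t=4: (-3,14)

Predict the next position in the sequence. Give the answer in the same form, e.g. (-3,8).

(-3,18)

First differences are (+0,+0), (+0,+1), (+0,+2), (+0,+3); their common second difference is (+0,+1) (constant acceleration).
step 5: (-3,14) + (+0,+4) → (-3,18)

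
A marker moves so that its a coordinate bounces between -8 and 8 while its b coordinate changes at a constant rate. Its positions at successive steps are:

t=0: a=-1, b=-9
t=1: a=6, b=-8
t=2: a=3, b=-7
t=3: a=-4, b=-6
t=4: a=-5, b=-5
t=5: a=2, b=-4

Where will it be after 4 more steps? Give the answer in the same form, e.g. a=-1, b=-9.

The a coordinate reflects between -8 and 8, moving 7 per step.
  step 6: 2 → 7
  step 7: 7 → 0
  step 8: 0 → -7
  step 9: -7 → -2
The b coordinate changes by +1 each step: at step 9 it is 0.

a=-2, b=0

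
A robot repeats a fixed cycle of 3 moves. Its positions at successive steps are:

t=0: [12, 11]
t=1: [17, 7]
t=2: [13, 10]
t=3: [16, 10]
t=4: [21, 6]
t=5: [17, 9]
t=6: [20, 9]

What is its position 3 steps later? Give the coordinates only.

[24, 8]

The moves between consecutive positions are [+5, -4], [-4, +3], [+3, +0], [+5, -4], [-4, +3], [+3, +0]; they repeat the 3-cycle [[+5, -4], [-4, +3], [+3, +0]].
step 7: apply [+5, -4] → [25, 5]
step 8: apply [-4, +3] → [21, 8]
step 9: apply [+3, +0] → [24, 8]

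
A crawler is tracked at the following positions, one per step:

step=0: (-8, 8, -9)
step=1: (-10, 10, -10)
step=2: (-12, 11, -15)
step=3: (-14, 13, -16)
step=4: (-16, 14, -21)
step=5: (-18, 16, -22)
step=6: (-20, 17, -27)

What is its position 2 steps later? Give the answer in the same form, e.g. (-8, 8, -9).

Step-to-step displacements: (-2, +2, -1), (-2, +1, -5), (-2, +2, -1), (-2, +1, -5), (-2, +2, -1), (-2, +1, -5) — a repeating cycle of length 2.
step 7: apply (-2, +2, -1) → (-22, 19, -28)
step 8: apply (-2, +1, -5) → (-24, 20, -33)

(-24, 20, -33)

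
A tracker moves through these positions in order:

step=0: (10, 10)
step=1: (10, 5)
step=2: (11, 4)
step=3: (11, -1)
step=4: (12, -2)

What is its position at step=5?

Step-to-step displacements: (+0, -5), (+1, -1), (+0, -5), (+1, -1) — a repeating cycle of length 2.
step 5: apply (+0, -5) → (12, -7)

(12, -7)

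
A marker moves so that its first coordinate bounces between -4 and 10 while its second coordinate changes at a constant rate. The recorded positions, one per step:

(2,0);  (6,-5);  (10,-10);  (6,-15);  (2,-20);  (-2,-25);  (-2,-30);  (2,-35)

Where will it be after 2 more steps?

(10,-45)

The first coordinate travels 4 per step and bounces off the walls at -4 and 10.
  step 8: 2 → 6
  step 9: 6 → 10
The second coordinate changes by -5 each step: at step 9 it is -45.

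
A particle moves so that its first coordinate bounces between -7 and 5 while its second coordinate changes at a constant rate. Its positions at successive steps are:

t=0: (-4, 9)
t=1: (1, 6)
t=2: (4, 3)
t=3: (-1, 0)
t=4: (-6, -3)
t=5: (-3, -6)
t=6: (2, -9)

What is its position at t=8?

The first coordinate travels 5 per step and bounces off the walls at -7 and 5.
  step 7: 2 → 3
  step 8: 3 → -2
The second coordinate changes by -3 each step: at step 8 it is -15.

(-2, -15)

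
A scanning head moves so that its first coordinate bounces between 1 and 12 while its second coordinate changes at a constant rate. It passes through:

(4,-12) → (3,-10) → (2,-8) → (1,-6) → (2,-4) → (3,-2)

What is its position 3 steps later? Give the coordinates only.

The first coordinate reflects between 1 and 12, moving 1 per step.
  step 6: 3 → 4
  step 7: 4 → 5
  step 8: 5 → 6
The second coordinate changes by +2 each step: at step 8 it is 4.

(6,4)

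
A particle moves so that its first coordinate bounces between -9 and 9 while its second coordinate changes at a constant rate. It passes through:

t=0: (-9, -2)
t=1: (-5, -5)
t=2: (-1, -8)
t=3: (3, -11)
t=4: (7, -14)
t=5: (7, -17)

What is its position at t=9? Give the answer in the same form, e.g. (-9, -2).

(-9, -29)

The first coordinate reflects between -9 and 9, moving 4 per step.
  step 6: 7 → 3
  step 7: 3 → -1
  step 8: -1 → -5
  step 9: -5 → -9
The second coordinate changes by -3 each step: at step 9 it is -29.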